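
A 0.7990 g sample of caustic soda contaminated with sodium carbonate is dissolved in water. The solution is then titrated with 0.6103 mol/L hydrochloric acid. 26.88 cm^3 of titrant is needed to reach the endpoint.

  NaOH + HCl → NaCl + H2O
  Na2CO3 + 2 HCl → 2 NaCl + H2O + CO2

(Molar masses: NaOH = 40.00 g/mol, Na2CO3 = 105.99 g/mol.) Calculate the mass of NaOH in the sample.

0.2166 g

n(HCl) = 0.02688 × 0.6103 = 0.01640 mol
Let x = n(NaOH), y = n(Na2CO3).
Titrant: 1x + 2y = 0.01640;  mass: 40.00x + 105.99y = 0.7990
Solving, x = 5.416 × 10^-3 mol, y = 5.495 × 10^-3 mol
mass of NaOH = 5.416 × 10^-3 × 40.00 = 0.2166 g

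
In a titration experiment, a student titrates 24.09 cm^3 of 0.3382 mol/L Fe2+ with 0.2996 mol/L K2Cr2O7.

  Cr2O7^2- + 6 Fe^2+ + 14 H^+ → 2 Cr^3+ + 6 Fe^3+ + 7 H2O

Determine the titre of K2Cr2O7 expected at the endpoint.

n(Fe2+) = 0.02409 L × 0.3382 mol/L = 8.147 × 10^-3 mol
From the 1:6 stoichiometry, n(K2Cr2O7) = 1/6 × 8.147 × 10^-3 = 1.358 × 10^-3 mol
V(K2Cr2O7) = 1.358 × 10^-3 mol / 0.2996 mol/L = 0.004532 L = 4.532 mL

4.532 mL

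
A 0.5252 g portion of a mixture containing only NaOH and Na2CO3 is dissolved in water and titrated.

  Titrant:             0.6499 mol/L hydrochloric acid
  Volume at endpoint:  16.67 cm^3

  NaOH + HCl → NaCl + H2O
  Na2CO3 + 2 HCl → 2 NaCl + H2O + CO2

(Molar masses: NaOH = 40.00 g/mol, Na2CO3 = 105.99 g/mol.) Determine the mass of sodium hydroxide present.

0.1506 g

n(HCl) = 0.01667 × 0.6499 = 0.01083 mol
Let x = n(NaOH), y = n(Na2CO3).
Titrant: 1x + 2y = 0.01083;  mass: 40.00x + 105.99y = 0.5252
Solving, x = 3.766 × 10^-3 mol, y = 3.534 × 10^-3 mol
mass of NaOH = 3.766 × 10^-3 × 40.00 = 0.1506 g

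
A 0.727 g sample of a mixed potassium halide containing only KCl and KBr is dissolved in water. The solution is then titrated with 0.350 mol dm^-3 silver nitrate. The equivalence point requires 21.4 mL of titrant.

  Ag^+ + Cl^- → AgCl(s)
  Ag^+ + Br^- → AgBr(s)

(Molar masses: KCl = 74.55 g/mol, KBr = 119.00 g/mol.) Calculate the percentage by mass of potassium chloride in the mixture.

n(AgNO3) = 0.0214 × 0.350 = 7.49 × 10^-3 mol
Let x = n(KCl), y = n(KBr).
Titrant: 1x + 1y = 7.49 × 10^-3;  mass: 74.55x + 119.00y = 0.727
Solving, x = 3.70 × 10^-3 mol, y = 3.79 × 10^-3 mol
mass of KCl = 3.70 × 10^-3 × 74.55 = 0.276 g
% KCl = 0.276 / 0.727 × 100 = 37.9 %

37.9 %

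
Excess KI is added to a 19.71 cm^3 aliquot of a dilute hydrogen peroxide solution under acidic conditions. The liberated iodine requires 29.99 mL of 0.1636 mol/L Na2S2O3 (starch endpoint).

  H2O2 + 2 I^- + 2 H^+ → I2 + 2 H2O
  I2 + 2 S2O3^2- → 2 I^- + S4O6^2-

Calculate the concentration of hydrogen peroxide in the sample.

0.1245 mol/L

n(S2O3^2-) = 0.02999 × 0.1636 = 4.906 × 10^-3 mol
n(I2) = n(S2O3^2-)/2 = 2.453 × 10^-3 mol
n(H2O2) in the aliquot = 2.453 × 10^-3 mol (1:1 ratio)
[H2O2] = 2.453 × 10^-3 / 0.01971 = 0.1245 mol/L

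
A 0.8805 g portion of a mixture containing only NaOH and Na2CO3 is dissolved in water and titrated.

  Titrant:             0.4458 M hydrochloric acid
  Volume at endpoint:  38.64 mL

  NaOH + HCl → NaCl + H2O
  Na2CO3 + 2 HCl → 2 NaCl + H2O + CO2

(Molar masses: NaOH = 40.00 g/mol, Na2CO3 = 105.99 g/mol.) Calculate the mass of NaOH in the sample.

n(HCl) = 0.03864 × 0.4458 = 0.01723 mol
Let x = n(NaOH), y = n(Na2CO3).
Titrant: 1x + 2y = 0.01723;  mass: 40.00x + 105.99y = 0.8805
Solving, x = 2.491 × 10^-3 mol, y = 7.367 × 10^-3 mol
mass of NaOH = 2.491 × 10^-3 × 40.00 = 0.09966 g

0.09966 g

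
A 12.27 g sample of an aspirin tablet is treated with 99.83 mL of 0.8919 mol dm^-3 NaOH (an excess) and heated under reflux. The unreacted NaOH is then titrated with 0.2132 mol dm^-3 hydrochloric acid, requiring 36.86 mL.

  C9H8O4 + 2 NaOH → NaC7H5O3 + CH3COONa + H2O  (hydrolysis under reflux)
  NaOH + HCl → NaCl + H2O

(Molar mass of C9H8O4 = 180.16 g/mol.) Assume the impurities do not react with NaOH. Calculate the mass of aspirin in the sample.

7.313 g

n(NaOH) added = 0.09983 × 0.8919 = 0.08904 mol
n(HCl) used in back-titration = 0.03686 × 0.2132 = 7.859 × 10^-3 mol
n(NaOH) left over = 7.859 × 10^-3 mol (1:1 ratio)
n(NaOH) consumed by analyte = 0.08904 − 7.859 × 10^-3 = 0.08118 mol
From the 1:2 ratio, n(C9H8O4) = 1/2 × 0.08118 = 0.04059 mol
mass of C9H8O4 = 0.04059 × 180.16 = 7.313 g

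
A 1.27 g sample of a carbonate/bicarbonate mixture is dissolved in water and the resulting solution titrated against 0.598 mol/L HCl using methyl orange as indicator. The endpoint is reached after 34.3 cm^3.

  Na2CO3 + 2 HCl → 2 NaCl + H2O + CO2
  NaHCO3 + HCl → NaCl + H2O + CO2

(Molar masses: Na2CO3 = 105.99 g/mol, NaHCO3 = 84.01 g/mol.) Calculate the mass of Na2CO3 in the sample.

0.774 g

n(HCl) = 0.0343 × 0.598 = 0.0205 mol
Let x = n(Na2CO3), y = n(NaHCO3).
Titrant: 2x + 1y = 0.0205;  mass: 105.99x + 84.01y = 1.27
Solving, x = 7.31 × 10^-3 mol, y = 5.90 × 10^-3 mol
mass of Na2CO3 = 7.31 × 10^-3 × 105.99 = 0.774 g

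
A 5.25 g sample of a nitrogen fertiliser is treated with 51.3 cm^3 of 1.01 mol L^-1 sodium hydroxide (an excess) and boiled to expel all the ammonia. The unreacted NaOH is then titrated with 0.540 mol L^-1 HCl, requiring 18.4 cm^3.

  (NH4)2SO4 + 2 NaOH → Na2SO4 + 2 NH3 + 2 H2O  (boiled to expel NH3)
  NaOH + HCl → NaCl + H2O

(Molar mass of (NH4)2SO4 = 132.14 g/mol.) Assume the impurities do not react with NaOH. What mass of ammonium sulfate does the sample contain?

2.77 g

n(NaOH) added = 0.0513 × 1.01 = 0.0518 mol
n(HCl) used in back-titration = 0.0184 × 0.540 = 9.94 × 10^-3 mol
n(NaOH) left over = 9.94 × 10^-3 mol (1:1 ratio)
n(NaOH) consumed by analyte = 0.0518 − 9.94 × 10^-3 = 0.0419 mol
From the 1:2 ratio, n((NH4)2SO4) = 1/2 × 0.0419 = 0.0209 mol
mass of (NH4)2SO4 = 0.0209 × 132.14 = 2.77 g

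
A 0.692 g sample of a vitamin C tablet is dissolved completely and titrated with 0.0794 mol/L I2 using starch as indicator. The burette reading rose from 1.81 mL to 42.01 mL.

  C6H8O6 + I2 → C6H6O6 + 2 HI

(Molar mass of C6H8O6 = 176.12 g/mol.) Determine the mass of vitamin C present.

n(I2) = 0.0402 L × 0.0794 mol/L = 3.19 × 10^-3 mol
n(C6H8O6) = 3.19 × 10^-3 mol (1:1 ratio)
mass of C6H8O6 = 3.19 × 10^-3 × 176.12 g/mol = 0.562 g

0.562 g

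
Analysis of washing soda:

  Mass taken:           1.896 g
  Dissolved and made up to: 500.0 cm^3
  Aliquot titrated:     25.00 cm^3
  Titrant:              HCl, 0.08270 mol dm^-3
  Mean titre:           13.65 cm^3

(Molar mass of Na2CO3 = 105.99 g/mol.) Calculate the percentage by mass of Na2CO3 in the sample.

63.11 %

Na2CO3 + 2 HCl → 2 NaCl + H2O + CO2
n(HCl) per titration = 0.01365 × 0.08270 = 1.129 × 10^-3 mol
From the 1:2 ratio, n(Na2CO3) in each aliquot = 1/2 × 1.129 × 10^-3 = 5.644 × 10^-4 mol
n(Na2CO3) in the whole flask = 5.644 × 10^-4 × 500.0/25.00 = 0.01129 mol
mass of Na2CO3 = 0.01129 × 105.99 = 1.196 g
% Na2CO3 = 1.196 / 1.896 × 100 = 63.11 %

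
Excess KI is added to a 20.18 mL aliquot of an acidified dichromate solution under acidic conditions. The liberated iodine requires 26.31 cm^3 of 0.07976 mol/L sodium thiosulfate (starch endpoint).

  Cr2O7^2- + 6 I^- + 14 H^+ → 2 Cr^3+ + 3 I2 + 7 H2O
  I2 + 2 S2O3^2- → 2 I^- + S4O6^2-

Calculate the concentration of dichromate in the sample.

n(S2O3^2-) = 0.02631 × 0.07976 = 2.098 × 10^-3 mol
n(I2) = n(S2O3^2-)/2 = 1.049 × 10^-3 mol
From the 1:3 ratio, n(Cr2O7^2-) in the aliquot = 1/3 × 1.049 × 10^-3 = 3.497 × 10^-4 mol
[Cr2O7^2-] = 3.497 × 10^-4 / 0.02018 = 0.01733 mol/L

0.01733 mol/L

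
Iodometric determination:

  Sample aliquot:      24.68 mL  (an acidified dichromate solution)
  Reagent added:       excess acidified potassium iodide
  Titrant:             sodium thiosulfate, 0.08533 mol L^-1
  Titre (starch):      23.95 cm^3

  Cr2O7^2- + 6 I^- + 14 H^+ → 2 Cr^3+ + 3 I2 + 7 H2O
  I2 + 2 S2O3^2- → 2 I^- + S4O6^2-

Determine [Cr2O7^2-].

0.01380 mol/L

n(S2O3^2-) = 0.02395 × 0.08533 = 2.044 × 10^-3 mol
n(I2) = n(S2O3^2-)/2 = 1.022 × 10^-3 mol
From the 1:3 ratio, n(Cr2O7^2-) in the aliquot = 1/3 × 1.022 × 10^-3 = 3.406 × 10^-4 mol
[Cr2O7^2-] = 3.406 × 10^-4 / 0.02468 = 0.01380 mol/L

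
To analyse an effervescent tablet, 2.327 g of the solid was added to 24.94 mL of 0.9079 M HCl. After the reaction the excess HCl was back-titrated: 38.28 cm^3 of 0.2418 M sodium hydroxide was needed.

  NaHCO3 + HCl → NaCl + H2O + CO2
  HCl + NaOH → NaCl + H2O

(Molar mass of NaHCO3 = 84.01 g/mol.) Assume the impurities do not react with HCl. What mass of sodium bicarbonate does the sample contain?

1.125 g

n(HCl) added = 0.02494 × 0.9079 = 0.02264 mol
n(NaOH) used in back-titration = 0.03828 × 0.2418 = 9.256 × 10^-3 mol
n(HCl) left over = 9.256 × 10^-3 mol (1:1 ratio)
n(HCl) consumed by analyte = 0.02264 − 9.256 × 10^-3 = 0.01339 mol
n(NaHCO3) = 0.01339 mol (1:1 ratio)
mass of NaHCO3 = 0.01339 × 84.01 = 1.125 g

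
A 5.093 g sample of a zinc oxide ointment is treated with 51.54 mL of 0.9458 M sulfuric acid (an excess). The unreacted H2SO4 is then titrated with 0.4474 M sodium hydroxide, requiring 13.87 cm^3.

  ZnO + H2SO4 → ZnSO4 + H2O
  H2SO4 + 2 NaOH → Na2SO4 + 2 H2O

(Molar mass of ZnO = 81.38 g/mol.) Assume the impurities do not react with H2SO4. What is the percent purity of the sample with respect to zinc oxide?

72.93 %

n(H2SO4) added = 0.05154 × 0.9458 = 0.04875 mol
n(NaOH) used in back-titration = 0.01387 × 0.4474 = 6.205 × 10^-3 mol
From the 1:2 ratio, n(H2SO4) left over = 1/2 × 6.205 × 10^-3 = 3.103 × 10^-3 mol
n(H2SO4) consumed by analyte = 0.04875 − 3.103 × 10^-3 = 0.04564 mol
n(ZnO) = 0.04564 mol (1:1 ratio)
mass of ZnO = 0.04564 × 81.38 = 3.714 g
% ZnO = 3.714 / 5.093 × 100 = 72.93 %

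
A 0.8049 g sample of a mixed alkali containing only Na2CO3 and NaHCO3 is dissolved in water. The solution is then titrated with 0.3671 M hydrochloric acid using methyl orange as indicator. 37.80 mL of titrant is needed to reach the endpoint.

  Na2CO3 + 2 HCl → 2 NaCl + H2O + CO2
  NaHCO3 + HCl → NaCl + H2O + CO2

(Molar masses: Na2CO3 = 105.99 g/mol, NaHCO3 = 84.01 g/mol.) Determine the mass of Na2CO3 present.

n(HCl) = 0.03780 × 0.3671 = 0.01388 mol
Let x = n(Na2CO3), y = n(NaHCO3).
Titrant: 2x + 1y = 0.01388;  mass: 105.99x + 84.01y = 0.8049
Solving, x = 5.817 × 10^-3 mol, y = 2.242 × 10^-3 mol
mass of Na2CO3 = 5.817 × 10^-3 × 105.99 = 0.6166 g

0.6166 g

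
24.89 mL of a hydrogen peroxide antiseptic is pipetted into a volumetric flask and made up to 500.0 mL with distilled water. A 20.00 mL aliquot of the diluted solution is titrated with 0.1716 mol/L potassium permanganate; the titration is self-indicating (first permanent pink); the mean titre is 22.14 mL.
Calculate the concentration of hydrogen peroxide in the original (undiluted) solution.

2 MnO4^- + 5 H2O2 + 6 H^+ → 2 Mn^2+ + 5 O2 + 8 H2O
n(KMnO4) = 0.02214 × 0.1716 = 3.799 × 10^-3 mol
From the 5:2 ratio, n(H2O2) in the aliquot = 5/2 × 3.799 × 10^-3 = 9.498 × 10^-3 mol
[H2O2]_dilute = 9.498 × 10^-3 / 0.02000 = 0.4749 mol/L
Dilution factor = 500.0 / 24.89 = 20.09
[H2O2]_stock = 0.4749 × 20.09 = 9.540 mol/L

9.540 mol/L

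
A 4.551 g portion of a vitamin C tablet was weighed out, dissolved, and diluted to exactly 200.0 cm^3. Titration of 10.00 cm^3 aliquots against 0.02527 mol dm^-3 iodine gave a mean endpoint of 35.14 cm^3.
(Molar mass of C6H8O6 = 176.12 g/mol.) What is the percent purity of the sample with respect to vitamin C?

68.73 %

C6H8O6 + I2 → C6H6O6 + 2 HI
n(I2) per titration = 0.03514 × 0.02527 = 8.880 × 10^-4 mol
n(C6H8O6) in each aliquot = 8.880 × 10^-4 mol (1:1 ratio)
n(C6H8O6) in the whole flask = 8.880 × 10^-4 × 200.0/10.00 = 0.01776 mol
mass of C6H8O6 = 0.01776 × 176.12 = 3.128 g
% C6H8O6 = 3.128 / 4.551 × 100 = 68.73 %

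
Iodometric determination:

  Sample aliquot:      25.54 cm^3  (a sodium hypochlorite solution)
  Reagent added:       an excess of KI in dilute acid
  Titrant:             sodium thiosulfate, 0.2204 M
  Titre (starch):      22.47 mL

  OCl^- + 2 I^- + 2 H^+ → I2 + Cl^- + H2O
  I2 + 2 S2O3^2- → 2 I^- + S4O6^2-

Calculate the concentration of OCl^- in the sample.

n(S2O3^2-) = 0.02247 × 0.2204 = 4.952 × 10^-3 mol
n(I2) = n(S2O3^2-)/2 = 2.476 × 10^-3 mol
n(OCl^-) in the aliquot = 2.476 × 10^-3 mol (1:1 ratio)
[OCl^-] = 2.476 × 10^-3 / 0.02554 = 0.09695 mol/L

0.09695 M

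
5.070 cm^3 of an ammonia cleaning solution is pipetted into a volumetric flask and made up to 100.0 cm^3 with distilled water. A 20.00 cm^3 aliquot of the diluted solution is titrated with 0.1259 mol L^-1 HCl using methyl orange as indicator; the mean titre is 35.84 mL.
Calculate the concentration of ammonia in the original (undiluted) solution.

NH3 + HCl → NH4Cl
n(HCl) = 0.03584 × 0.1259 = 4.512 × 10^-3 mol
n(NH3) in the aliquot = 4.512 × 10^-3 mol (1:1 ratio)
[NH3]_dilute = 4.512 × 10^-3 / 0.02000 = 0.2256 mol/L
Dilution factor = 100.0 / 5.070 = 19.72
[NH3]_stock = 0.2256 × 19.72 = 4.450 mol/L

4.450 mol/L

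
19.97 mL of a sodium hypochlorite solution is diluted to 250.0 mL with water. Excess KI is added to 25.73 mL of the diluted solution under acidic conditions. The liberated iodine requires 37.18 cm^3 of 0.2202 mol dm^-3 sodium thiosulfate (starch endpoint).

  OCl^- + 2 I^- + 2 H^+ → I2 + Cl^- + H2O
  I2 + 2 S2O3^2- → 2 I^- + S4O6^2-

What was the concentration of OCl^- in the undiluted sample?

1.992 mol/L

n(S2O3^2-) = 0.03718 × 0.2202 = 8.187 × 10^-3 mol
n(I2) = n(S2O3^2-)/2 = 4.094 × 10^-3 mol
n(OCl^-) in the aliquot = 4.094 × 10^-3 mol (1:1 ratio)
[OCl^-]_dilute = 4.094 × 10^-3 / 0.02573 = 0.1591 mol/L
[OCl^-]_original = 0.1591 × 250.0/19.97 = 1.992 mol/L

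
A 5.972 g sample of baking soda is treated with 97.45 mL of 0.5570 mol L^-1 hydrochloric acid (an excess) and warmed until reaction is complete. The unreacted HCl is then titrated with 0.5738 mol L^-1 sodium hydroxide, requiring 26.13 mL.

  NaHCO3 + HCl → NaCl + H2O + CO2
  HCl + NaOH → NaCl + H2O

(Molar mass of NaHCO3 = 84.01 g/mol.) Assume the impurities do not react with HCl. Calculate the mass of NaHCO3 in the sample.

n(HCl) added = 0.09745 × 0.5570 = 0.05428 mol
n(NaOH) used in back-titration = 0.02613 × 0.5738 = 0.01499 mol
n(HCl) left over = 0.01499 mol (1:1 ratio)
n(HCl) consumed by analyte = 0.05428 − 0.01499 = 0.03929 mol
n(NaHCO3) = 0.03929 mol (1:1 ratio)
mass of NaHCO3 = 0.03929 × 84.01 = 3.300 g

3.300 g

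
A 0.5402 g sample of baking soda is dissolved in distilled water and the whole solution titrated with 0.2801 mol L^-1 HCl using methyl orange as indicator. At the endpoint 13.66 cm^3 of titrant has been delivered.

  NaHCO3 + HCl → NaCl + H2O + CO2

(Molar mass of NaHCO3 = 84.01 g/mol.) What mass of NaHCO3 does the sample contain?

n(HCl) = 0.01366 L × 0.2801 mol/L = 3.826 × 10^-3 mol
n(NaHCO3) = 3.826 × 10^-3 mol (1:1 ratio)
mass of NaHCO3 = 3.826 × 10^-3 × 84.01 g/mol = 0.3214 g

0.3214 g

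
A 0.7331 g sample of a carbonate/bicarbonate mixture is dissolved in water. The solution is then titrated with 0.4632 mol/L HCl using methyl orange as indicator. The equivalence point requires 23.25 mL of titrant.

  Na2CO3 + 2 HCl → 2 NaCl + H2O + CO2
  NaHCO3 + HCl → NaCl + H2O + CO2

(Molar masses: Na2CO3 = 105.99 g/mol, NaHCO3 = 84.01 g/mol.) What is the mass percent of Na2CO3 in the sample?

40.00 %

n(HCl) = 0.02325 × 0.4632 = 0.01077 mol
Let x = n(Na2CO3), y = n(NaHCO3).
Titrant: 2x + 1y = 0.01077;  mass: 105.99x + 84.01y = 0.7331
Solving, x = 2.767 × 10^-3 mol, y = 5.235 × 10^-3 mol
mass of Na2CO3 = 2.767 × 10^-3 × 105.99 = 0.2933 g
% Na2CO3 = 0.2933 / 0.7331 × 100 = 40.00 %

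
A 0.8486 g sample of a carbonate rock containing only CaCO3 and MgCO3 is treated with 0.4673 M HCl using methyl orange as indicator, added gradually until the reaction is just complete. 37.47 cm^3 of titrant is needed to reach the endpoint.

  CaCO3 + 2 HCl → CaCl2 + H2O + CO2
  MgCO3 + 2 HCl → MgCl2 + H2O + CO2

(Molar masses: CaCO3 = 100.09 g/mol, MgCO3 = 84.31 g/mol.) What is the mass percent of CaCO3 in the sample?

82.58 %

n(HCl) = 0.03747 × 0.4673 = 0.01751 mol
Let x = n(CaCO3), y = n(MgCO3).
Titrant: 2x + 2y = 0.01751;  mass: 100.09x + 84.31y = 0.8486
Solving, x = 7.001 × 10^-3 mol, y = 1.754 × 10^-3 mol
mass of CaCO3 = 7.001 × 10^-3 × 100.09 = 0.7007 g
% CaCO3 = 0.7007 / 0.8486 × 100 = 82.58 %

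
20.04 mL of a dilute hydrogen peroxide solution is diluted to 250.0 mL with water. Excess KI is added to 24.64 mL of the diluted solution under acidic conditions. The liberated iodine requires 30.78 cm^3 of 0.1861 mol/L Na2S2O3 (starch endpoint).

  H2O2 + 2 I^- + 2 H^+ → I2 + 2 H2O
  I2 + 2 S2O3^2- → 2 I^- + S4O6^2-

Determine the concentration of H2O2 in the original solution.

1.450 mol/L

n(S2O3^2-) = 0.03078 × 0.1861 = 5.728 × 10^-3 mol
n(I2) = n(S2O3^2-)/2 = 2.864 × 10^-3 mol
n(H2O2) in the aliquot = 2.864 × 10^-3 mol (1:1 ratio)
[H2O2]_dilute = 2.864 × 10^-3 / 0.02464 = 0.1162 mol/L
[H2O2]_original = 0.1162 × 250.0/20.04 = 1.450 mol/L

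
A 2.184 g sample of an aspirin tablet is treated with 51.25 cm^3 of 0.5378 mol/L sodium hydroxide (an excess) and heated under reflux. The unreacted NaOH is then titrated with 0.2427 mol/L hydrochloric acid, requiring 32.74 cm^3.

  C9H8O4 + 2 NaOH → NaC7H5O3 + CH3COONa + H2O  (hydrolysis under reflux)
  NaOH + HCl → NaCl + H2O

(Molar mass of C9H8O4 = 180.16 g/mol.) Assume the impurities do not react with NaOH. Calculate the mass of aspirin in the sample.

1.767 g

n(NaOH) added = 0.05125 × 0.5378 = 0.02756 mol
n(HCl) used in back-titration = 0.03274 × 0.2427 = 7.946 × 10^-3 mol
n(NaOH) left over = 7.946 × 10^-3 mol (1:1 ratio)
n(NaOH) consumed by analyte = 0.02756 − 7.946 × 10^-3 = 0.01962 mol
From the 1:2 ratio, n(C9H8O4) = 1/2 × 0.01962 = 9.808 × 10^-3 mol
mass of C9H8O4 = 9.808 × 10^-3 × 180.16 = 1.767 g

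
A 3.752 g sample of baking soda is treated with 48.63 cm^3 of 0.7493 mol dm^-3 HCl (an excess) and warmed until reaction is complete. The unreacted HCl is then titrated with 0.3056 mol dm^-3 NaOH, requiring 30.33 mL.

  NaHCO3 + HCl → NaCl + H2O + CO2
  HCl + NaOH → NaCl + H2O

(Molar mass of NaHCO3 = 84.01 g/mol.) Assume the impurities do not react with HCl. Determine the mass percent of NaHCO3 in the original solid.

n(HCl) added = 0.04863 × 0.7493 = 0.03644 mol
n(NaOH) used in back-titration = 0.03033 × 0.3056 = 9.269 × 10^-3 mol
n(HCl) left over = 9.269 × 10^-3 mol (1:1 ratio)
n(HCl) consumed by analyte = 0.03644 − 9.269 × 10^-3 = 0.02717 mol
n(NaHCO3) = 0.02717 mol (1:1 ratio)
mass of NaHCO3 = 0.02717 × 84.01 = 2.283 g
% NaHCO3 = 2.283 / 3.752 × 100 = 60.83 %

60.83 %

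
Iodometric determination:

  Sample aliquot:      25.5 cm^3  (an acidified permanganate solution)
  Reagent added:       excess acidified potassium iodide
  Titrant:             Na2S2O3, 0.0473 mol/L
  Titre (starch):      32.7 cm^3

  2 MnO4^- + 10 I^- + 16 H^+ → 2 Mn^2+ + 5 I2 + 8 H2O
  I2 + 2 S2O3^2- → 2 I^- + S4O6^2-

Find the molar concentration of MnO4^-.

n(S2O3^2-) = 0.0327 × 0.0473 = 1.55 × 10^-3 mol
n(I2) = n(S2O3^2-)/2 = 7.73 × 10^-4 mol
From the 2:5 ratio, n(MnO4^-) in the aliquot = 2/5 × 7.73 × 10^-4 = 3.09 × 10^-4 mol
[MnO4^-] = 3.09 × 10^-4 / 0.0255 = 0.0121 mol/L

0.0121 mol/L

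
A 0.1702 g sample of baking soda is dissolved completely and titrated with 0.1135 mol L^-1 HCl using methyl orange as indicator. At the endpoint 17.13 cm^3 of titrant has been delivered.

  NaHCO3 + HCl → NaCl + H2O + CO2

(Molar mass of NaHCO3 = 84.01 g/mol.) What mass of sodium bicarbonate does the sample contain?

0.1633 g

n(HCl) = 0.01713 L × 0.1135 mol/L = 1.944 × 10^-3 mol
n(NaHCO3) = 1.944 × 10^-3 mol (1:1 ratio)
mass of NaHCO3 = 1.944 × 10^-3 × 84.01 g/mol = 0.1633 g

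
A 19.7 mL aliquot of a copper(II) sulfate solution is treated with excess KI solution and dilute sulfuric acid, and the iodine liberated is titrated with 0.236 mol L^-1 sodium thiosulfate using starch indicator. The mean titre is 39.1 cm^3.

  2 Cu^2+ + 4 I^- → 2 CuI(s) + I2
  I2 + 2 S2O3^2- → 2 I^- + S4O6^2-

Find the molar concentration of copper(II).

n(S2O3^2-) = 0.0391 × 0.236 = 9.23 × 10^-3 mol
n(I2) = n(S2O3^2-)/2 = 4.61 × 10^-3 mol
From the 2:1 ratio, n(Cu2+) in the aliquot = 2/1 × 4.61 × 10^-3 = 9.23 × 10^-3 mol
[Cu2+] = 9.23 × 10^-3 / 0.0197 = 0.468 mol/L

0.468 mol/L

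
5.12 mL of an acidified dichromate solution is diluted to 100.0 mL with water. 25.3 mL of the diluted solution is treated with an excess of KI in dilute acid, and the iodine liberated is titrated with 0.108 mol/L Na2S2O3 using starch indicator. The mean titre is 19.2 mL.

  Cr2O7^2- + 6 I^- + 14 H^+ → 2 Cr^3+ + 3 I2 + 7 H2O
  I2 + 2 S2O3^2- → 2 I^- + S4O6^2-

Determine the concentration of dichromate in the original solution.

n(S2O3^2-) = 0.0192 × 0.108 = 2.07 × 10^-3 mol
n(I2) = n(S2O3^2-)/2 = 1.04 × 10^-3 mol
From the 1:3 ratio, n(Cr2O7^2-) in the aliquot = 1/3 × 1.04 × 10^-3 = 3.46 × 10^-4 mol
[Cr2O7^2-]_dilute = 3.46 × 10^-4 / 0.0253 = 0.0137 mol/L
[Cr2O7^2-]_original = 0.0137 × 100.0/5.12 = 0.267 mol/L

0.267 mol/L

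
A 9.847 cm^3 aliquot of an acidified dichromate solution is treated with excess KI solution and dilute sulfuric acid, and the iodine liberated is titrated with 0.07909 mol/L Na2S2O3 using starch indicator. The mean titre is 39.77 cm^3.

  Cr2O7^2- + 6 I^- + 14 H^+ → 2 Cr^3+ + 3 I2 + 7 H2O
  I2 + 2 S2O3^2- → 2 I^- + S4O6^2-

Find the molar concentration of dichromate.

0.05324 mol/L

n(S2O3^2-) = 0.03977 × 0.07909 = 3.145 × 10^-3 mol
n(I2) = n(S2O3^2-)/2 = 1.573 × 10^-3 mol
From the 1:3 ratio, n(Cr2O7^2-) in the aliquot = 1/3 × 1.573 × 10^-3 = 5.242 × 10^-4 mol
[Cr2O7^2-] = 5.242 × 10^-4 / 0.009847 = 0.05324 mol/L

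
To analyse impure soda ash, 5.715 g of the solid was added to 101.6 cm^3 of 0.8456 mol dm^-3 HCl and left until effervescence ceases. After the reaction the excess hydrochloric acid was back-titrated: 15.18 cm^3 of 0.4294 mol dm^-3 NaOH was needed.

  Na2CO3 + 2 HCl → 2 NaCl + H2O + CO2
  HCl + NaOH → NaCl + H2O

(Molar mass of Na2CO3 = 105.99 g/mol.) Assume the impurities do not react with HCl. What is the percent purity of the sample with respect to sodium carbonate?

n(HCl) added = 0.1016 × 0.8456 = 0.08591 mol
n(NaOH) used in back-titration = 0.01518 × 0.4294 = 6.518 × 10^-3 mol
n(HCl) left over = 6.518 × 10^-3 mol (1:1 ratio)
n(HCl) consumed by analyte = 0.08591 − 6.518 × 10^-3 = 0.07939 mol
From the 1:2 ratio, n(Na2CO3) = 1/2 × 0.07939 = 0.03970 mol
mass of Na2CO3 = 0.03970 × 105.99 = 4.208 g
% Na2CO3 = 4.208 / 5.715 × 100 = 73.62 %

73.62 %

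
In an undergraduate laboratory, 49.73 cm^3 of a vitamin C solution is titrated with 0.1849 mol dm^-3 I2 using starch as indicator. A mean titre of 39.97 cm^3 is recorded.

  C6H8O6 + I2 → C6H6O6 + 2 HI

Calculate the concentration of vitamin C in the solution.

0.1486 mol/L

n(I2) = 0.03997 L × 0.1849 mol/L = 7.390 × 10^-3 mol
n(C6H8O6) = 7.390 × 10^-3 mol (1:1 mole ratio)
[C6H8O6] = 7.390 × 10^-3 mol / 0.04973 L = 0.1486 mol/L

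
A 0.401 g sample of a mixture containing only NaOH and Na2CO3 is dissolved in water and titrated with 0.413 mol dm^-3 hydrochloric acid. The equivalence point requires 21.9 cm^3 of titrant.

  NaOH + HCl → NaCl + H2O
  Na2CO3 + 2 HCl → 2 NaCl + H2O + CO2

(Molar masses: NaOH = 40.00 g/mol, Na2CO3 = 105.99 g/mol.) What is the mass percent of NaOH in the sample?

n(HCl) = 0.0219 × 0.413 = 9.04 × 10^-3 mol
Let x = n(NaOH), y = n(Na2CO3).
Titrant: 1x + 2y = 9.04 × 10^-3;  mass: 40.00x + 105.99y = 0.401
Solving, x = 6.03 × 10^-3 mol, y = 1.51 × 10^-3 mol
mass of NaOH = 6.03 × 10^-3 × 40.00 = 0.241 g
% NaOH = 0.241 / 0.401 × 100 = 60.1 %

60.1 %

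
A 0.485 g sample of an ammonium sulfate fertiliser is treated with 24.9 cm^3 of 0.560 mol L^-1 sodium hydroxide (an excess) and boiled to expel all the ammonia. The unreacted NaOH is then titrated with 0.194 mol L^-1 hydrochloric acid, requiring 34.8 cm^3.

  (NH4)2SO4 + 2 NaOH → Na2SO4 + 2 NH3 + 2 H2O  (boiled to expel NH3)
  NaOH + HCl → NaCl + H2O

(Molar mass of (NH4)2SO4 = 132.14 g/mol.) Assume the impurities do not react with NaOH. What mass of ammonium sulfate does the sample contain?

n(NaOH) added = 0.0249 × 0.560 = 0.0139 mol
n(HCl) used in back-titration = 0.0348 × 0.194 = 6.75 × 10^-3 mol
n(NaOH) left over = 6.75 × 10^-3 mol (1:1 ratio)
n(NaOH) consumed by analyte = 0.0139 − 6.75 × 10^-3 = 7.19 × 10^-3 mol
From the 1:2 ratio, n((NH4)2SO4) = 1/2 × 7.19 × 10^-3 = 3.60 × 10^-3 mol
mass of (NH4)2SO4 = 3.60 × 10^-3 × 132.14 = 0.475 g

0.475 g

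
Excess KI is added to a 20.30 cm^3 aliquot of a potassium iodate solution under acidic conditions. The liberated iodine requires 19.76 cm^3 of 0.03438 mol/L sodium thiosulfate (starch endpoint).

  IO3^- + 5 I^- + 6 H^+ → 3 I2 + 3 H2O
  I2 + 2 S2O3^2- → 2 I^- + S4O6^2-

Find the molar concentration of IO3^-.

0.005578 mol/L

n(S2O3^2-) = 0.01976 × 0.03438 = 6.793 × 10^-4 mol
n(I2) = n(S2O3^2-)/2 = 3.397 × 10^-4 mol
From the 1:3 ratio, n(IO3^-) in the aliquot = 1/3 × 3.397 × 10^-4 = 1.132 × 10^-4 mol
[IO3^-] = 1.132 × 10^-4 / 0.02030 = 0.005578 mol/L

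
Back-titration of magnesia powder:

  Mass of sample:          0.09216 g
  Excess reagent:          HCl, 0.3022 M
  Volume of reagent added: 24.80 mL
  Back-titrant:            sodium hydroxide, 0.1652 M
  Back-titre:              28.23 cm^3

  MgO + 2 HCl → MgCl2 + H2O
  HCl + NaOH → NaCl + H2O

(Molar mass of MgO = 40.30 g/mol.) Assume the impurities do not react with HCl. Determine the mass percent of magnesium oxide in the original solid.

61.90 %

n(HCl) added = 0.02480 × 0.3022 = 7.495 × 10^-3 mol
n(NaOH) used in back-titration = 0.02823 × 0.1652 = 4.664 × 10^-3 mol
n(HCl) left over = 4.664 × 10^-3 mol (1:1 ratio)
n(HCl) consumed by analyte = 7.495 × 10^-3 − 4.664 × 10^-3 = 2.831 × 10^-3 mol
From the 1:2 ratio, n(MgO) = 1/2 × 2.831 × 10^-3 = 1.415 × 10^-3 mol
mass of MgO = 1.415 × 10^-3 × 40.30 = 0.05704 g
% MgO = 0.05704 / 0.09216 × 100 = 61.90 %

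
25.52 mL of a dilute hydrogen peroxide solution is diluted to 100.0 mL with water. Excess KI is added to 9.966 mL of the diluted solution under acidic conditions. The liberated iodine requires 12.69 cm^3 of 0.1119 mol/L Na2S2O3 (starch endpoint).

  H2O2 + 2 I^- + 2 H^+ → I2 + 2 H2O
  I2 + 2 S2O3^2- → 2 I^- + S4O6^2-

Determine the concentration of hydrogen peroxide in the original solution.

0.2792 mol/L

n(S2O3^2-) = 0.01269 × 0.1119 = 1.420 × 10^-3 mol
n(I2) = n(S2O3^2-)/2 = 7.100 × 10^-4 mol
n(H2O2) in the aliquot = 7.100 × 10^-4 mol (1:1 ratio)
[H2O2]_dilute = 7.100 × 10^-4 / 0.009966 = 0.07124 mol/L
[H2O2]_original = 0.07124 × 100.0/25.52 = 0.2792 mol/L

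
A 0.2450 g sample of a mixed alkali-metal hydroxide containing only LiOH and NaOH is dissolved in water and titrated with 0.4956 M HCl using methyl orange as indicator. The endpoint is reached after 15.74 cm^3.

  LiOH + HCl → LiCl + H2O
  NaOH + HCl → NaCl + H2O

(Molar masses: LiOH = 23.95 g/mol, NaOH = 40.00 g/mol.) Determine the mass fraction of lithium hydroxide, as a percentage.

40.83 %

n(HCl) = 0.01574 × 0.4956 = 7.801 × 10^-3 mol
Let x = n(LiOH), y = n(NaOH).
Titrant: 1x + 1y = 7.801 × 10^-3;  mass: 23.95x + 40.00y = 0.2450
Solving, x = 4.176 × 10^-3 mol, y = 3.624 × 10^-3 mol
mass of LiOH = 4.176 × 10^-3 × 23.95 = 0.1000 g
% LiOH = 0.1000 / 0.2450 × 100 = 40.83 %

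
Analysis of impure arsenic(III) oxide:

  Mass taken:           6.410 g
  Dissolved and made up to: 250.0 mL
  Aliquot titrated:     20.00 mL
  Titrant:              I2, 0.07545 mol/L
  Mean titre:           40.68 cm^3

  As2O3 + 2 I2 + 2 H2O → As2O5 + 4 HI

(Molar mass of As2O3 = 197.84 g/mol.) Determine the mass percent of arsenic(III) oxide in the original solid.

59.21 %

n(I2) per titration = 0.04068 × 0.07545 = 3.069 × 10^-3 mol
From the 1:2 ratio, n(As2O3) in each aliquot = 1/2 × 3.069 × 10^-3 = 1.535 × 10^-3 mol
n(As2O3) in the whole flask = 1.535 × 10^-3 × 250.0/20.00 = 0.01918 mol
mass of As2O3 = 0.01918 × 197.84 = 3.795 g
% As2O3 = 3.795 / 6.410 × 100 = 59.21 %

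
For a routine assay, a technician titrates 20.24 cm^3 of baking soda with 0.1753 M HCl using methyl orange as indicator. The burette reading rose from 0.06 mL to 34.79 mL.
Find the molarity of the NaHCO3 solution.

0.3008 M

NaHCO3 + HCl → NaCl + H2O + CO2
n(HCl) = 0.03473 L × 0.1753 mol/L = 6.088 × 10^-3 mol
n(NaHCO3) = 6.088 × 10^-3 mol (1:1 mole ratio)
[NaHCO3] = 6.088 × 10^-3 mol / 0.02024 L = 0.3008 mol/L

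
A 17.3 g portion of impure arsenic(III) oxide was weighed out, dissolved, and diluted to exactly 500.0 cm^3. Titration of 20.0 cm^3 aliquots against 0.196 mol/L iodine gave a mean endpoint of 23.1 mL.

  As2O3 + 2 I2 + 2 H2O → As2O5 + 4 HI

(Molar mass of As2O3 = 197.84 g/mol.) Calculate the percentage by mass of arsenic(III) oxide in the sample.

64.7 %

n(I2) per titration = 0.0231 × 0.196 = 4.53 × 10^-3 mol
From the 1:2 ratio, n(As2O3) in each aliquot = 1/2 × 4.53 × 10^-3 = 2.26 × 10^-3 mol
n(As2O3) in the whole flask = 2.26 × 10^-3 × 500.0/20.0 = 0.0566 mol
mass of As2O3 = 0.0566 × 197.84 = 11.2 g
% As2O3 = 11.2 / 17.3 × 100 = 64.7 %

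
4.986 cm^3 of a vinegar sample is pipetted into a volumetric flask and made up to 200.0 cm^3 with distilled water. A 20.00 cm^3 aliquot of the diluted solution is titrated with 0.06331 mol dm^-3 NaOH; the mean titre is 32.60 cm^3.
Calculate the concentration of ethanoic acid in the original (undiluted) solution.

CH3COOH + NaOH → CH3COONa + H2O
n(NaOH) = 0.03260 × 0.06331 = 2.064 × 10^-3 mol
n(CH3COOH) in the aliquot = 2.064 × 10^-3 mol (1:1 ratio)
[CH3COOH]_dilute = 2.064 × 10^-3 / 0.02000 = 0.1032 mol/L
Dilution factor = 200.0 / 4.986 = 40.11
[CH3COOH]_stock = 0.1032 × 40.11 = 4.139 mol/L

4.139 mol/L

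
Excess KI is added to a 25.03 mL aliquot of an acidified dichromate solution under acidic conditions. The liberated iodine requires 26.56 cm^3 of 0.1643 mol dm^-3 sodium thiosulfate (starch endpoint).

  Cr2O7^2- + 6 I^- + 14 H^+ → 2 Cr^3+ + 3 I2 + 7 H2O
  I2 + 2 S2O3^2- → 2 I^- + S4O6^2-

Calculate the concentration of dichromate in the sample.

0.02906 mol/L

n(S2O3^2-) = 0.02656 × 0.1643 = 4.364 × 10^-3 mol
n(I2) = n(S2O3^2-)/2 = 2.182 × 10^-3 mol
From the 1:3 ratio, n(Cr2O7^2-) in the aliquot = 1/3 × 2.182 × 10^-3 = 7.273 × 10^-4 mol
[Cr2O7^2-] = 7.273 × 10^-4 / 0.02503 = 0.02906 mol/L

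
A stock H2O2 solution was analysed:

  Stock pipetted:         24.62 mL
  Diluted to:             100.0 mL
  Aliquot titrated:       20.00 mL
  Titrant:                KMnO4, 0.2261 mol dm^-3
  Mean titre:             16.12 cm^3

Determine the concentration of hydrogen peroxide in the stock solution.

2 MnO4^- + 5 H2O2 + 6 H^+ → 2 Mn^2+ + 5 O2 + 8 H2O
n(KMnO4) = 0.01612 × 0.2261 = 3.645 × 10^-3 mol
From the 5:2 ratio, n(H2O2) in the aliquot = 5/2 × 3.645 × 10^-3 = 9.112 × 10^-3 mol
[H2O2]_dilute = 9.112 × 10^-3 / 0.02000 = 0.4556 mol/L
Dilution factor = 100.0 / 24.62 = 4.062
[H2O2]_stock = 0.4556 × 4.062 = 1.850 mol/L

1.850 mol/L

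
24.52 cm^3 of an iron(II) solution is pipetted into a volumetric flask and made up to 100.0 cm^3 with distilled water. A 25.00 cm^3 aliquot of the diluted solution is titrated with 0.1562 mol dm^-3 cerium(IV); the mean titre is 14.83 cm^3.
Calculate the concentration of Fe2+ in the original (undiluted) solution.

0.3779 mol/L

Ce^4+ + Fe^2+ → Ce^3+ + Fe^3+
n(Ce4+) = 0.01483 × 0.1562 = 2.316 × 10^-3 mol
n(Fe2+) in the aliquot = 2.316 × 10^-3 mol (1:1 ratio)
[Fe2+]_dilute = 2.316 × 10^-3 / 0.02500 = 0.09266 mol/L
Dilution factor = 100.0 / 24.52 = 4.078
[Fe2+]_stock = 0.09266 × 4.078 = 0.3779 mol/L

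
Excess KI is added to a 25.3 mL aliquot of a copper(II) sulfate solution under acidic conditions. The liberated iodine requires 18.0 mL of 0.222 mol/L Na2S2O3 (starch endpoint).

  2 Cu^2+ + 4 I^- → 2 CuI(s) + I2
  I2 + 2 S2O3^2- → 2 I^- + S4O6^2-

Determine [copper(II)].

0.158 mol/L

n(S2O3^2-) = 0.0180 × 0.222 = 4.00 × 10^-3 mol
n(I2) = n(S2O3^2-)/2 = 2.00 × 10^-3 mol
From the 2:1 ratio, n(Cu2+) in the aliquot = 2/1 × 2.00 × 10^-3 = 4.00 × 10^-3 mol
[Cu2+] = 4.00 × 10^-3 / 0.0253 = 0.158 mol/L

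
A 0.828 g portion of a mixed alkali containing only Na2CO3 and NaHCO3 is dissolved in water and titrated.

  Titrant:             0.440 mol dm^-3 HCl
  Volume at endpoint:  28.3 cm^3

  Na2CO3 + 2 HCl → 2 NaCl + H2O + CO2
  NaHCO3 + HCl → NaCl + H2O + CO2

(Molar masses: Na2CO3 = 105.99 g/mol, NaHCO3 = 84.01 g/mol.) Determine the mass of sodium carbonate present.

n(HCl) = 0.0283 × 0.440 = 0.0125 mol
Let x = n(Na2CO3), y = n(NaHCO3).
Titrant: 2x + 1y = 0.0125;  mass: 105.99x + 84.01y = 0.828
Solving, x = 3.52 × 10^-3 mol, y = 5.42 × 10^-3 mol
mass of Na2CO3 = 3.52 × 10^-3 × 105.99 = 0.373 g

0.373 g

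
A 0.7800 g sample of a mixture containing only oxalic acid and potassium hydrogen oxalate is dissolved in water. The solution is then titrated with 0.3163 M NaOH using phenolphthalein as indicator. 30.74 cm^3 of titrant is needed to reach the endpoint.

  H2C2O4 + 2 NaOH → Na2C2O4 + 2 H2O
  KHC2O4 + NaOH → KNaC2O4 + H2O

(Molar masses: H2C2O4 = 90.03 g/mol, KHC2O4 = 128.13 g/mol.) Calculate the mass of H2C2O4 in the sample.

n(NaOH) = 0.03074 × 0.3163 = 9.723 × 10^-3 mol
Let x = n(H2C2O4), y = n(KHC2O4).
Titrant: 2x + 1y = 9.723 × 10^-3;  mass: 90.03x + 128.13y = 0.7800
Solving, x = 2.802 × 10^-3 mol, y = 4.119 × 10^-3 mol
mass of H2C2O4 = 2.802 × 10^-3 × 90.03 = 0.2523 g

0.2523 g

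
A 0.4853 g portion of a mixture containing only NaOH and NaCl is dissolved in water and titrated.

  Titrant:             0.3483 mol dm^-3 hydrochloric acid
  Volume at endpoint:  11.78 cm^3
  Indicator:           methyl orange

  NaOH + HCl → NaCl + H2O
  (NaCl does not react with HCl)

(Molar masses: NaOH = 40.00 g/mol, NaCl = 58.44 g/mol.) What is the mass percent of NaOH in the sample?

33.82 %

n(HCl) = 0.01178 × 0.3483 = 4.103 × 10^-3 mol
Let x = n(NaOH), y = n(NaCl).
Titrant: 1x = 4.103 × 10^-3;  mass: 40.00x + 58.44y = 0.4853
Solving, x = 4.103 × 10^-3 mol, y = 5.496 × 10^-3 mol
mass of NaOH = 4.103 × 10^-3 × 40.00 = 0.1641 g
% NaOH = 0.1641 / 0.4853 × 100 = 33.82 %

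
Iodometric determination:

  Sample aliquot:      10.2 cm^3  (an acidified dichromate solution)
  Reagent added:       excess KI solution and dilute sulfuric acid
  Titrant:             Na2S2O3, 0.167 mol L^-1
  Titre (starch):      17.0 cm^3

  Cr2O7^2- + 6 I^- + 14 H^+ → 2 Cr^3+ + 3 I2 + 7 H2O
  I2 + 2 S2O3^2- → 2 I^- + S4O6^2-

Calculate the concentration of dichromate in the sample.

n(S2O3^2-) = 0.0170 × 0.167 = 2.84 × 10^-3 mol
n(I2) = n(S2O3^2-)/2 = 1.42 × 10^-3 mol
From the 1:3 ratio, n(Cr2O7^2-) in the aliquot = 1/3 × 1.42 × 10^-3 = 4.73 × 10^-4 mol
[Cr2O7^2-] = 4.73 × 10^-4 / 0.0102 = 0.0464 mol/L

0.0464 mol/L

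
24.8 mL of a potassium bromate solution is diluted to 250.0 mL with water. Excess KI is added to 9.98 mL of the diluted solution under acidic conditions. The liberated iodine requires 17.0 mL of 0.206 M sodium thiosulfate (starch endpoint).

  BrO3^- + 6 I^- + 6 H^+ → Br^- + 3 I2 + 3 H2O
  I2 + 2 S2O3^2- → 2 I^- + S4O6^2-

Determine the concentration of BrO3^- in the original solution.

n(S2O3^2-) = 0.0170 × 0.206 = 3.50 × 10^-3 mol
n(I2) = n(S2O3^2-)/2 = 1.75 × 10^-3 mol
From the 1:3 ratio, n(BrO3^-) in the aliquot = 1/3 × 1.75 × 10^-3 = 5.84 × 10^-4 mol
[BrO3^-]_dilute = 5.84 × 10^-4 / 0.00998 = 0.0585 mol/L
[BrO3^-]_original = 0.0585 × 250.0/24.8 = 0.590 mol/L

0.590 M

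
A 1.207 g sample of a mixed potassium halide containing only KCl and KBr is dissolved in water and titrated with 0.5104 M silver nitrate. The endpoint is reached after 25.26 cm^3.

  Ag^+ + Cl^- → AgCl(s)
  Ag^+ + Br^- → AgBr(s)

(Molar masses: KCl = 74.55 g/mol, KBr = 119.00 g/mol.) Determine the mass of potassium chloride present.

n(AgNO3) = 0.02526 × 0.5104 = 0.01289 mol
Let x = n(KCl), y = n(KBr).
Titrant: 1x + 1y = 0.01289;  mass: 74.55x + 119.00y = 1.207
Solving, x = 7.362 × 10^-3 mol, y = 5.531 × 10^-3 mol
mass of KCl = 7.362 × 10^-3 × 74.55 = 0.5488 g

0.5488 g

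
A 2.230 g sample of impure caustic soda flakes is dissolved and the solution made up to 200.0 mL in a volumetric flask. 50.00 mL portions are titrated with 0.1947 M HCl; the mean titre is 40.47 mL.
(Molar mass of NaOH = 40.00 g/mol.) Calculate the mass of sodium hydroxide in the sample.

1.261 g

NaOH + HCl → NaCl + H2O
n(HCl) per titration = 0.04047 × 0.1947 = 7.880 × 10^-3 mol
n(NaOH) in each aliquot = 7.880 × 10^-3 mol (1:1 ratio)
n(NaOH) in the whole flask = 7.880 × 10^-3 × 200.0/50.00 = 0.03152 mol
mass of NaOH = 0.03152 × 40.00 = 1.261 g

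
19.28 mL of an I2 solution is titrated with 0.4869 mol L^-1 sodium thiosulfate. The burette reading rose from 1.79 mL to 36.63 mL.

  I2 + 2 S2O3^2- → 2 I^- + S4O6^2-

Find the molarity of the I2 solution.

n(Na2S2O3) = 0.03484 L × 0.4869 mol/L = 0.01696 mol
From the 1:2 mole ratio, n(I2) = 1/2 × 0.01696 = 8.482 × 10^-3 mol
[I2] = 8.482 × 10^-3 mol / 0.01928 L = 0.4399 mol/L

0.4399 mol/L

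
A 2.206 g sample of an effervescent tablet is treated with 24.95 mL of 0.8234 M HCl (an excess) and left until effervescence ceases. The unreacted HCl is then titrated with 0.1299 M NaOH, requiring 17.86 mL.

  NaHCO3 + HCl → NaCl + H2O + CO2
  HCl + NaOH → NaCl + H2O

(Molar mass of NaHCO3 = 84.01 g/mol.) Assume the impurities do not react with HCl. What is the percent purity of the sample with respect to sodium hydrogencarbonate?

69.40 %

n(HCl) added = 0.02495 × 0.8234 = 0.02054 mol
n(NaOH) used in back-titration = 0.01786 × 0.1299 = 2.320 × 10^-3 mol
n(HCl) left over = 2.320 × 10^-3 mol (1:1 ratio)
n(HCl) consumed by analyte = 0.02054 − 2.320 × 10^-3 = 0.01822 mol
n(NaHCO3) = 0.01822 mol (1:1 ratio)
mass of NaHCO3 = 0.01822 × 84.01 = 1.531 g
% NaHCO3 = 1.531 / 2.206 × 100 = 69.40 %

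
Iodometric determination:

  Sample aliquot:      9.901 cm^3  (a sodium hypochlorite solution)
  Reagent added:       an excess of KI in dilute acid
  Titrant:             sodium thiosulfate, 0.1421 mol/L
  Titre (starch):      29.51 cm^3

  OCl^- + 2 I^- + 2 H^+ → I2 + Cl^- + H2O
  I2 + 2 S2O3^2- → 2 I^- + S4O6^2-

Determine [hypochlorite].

n(S2O3^2-) = 0.02951 × 0.1421 = 4.193 × 10^-3 mol
n(I2) = n(S2O3^2-)/2 = 2.097 × 10^-3 mol
n(OCl^-) in the aliquot = 2.097 × 10^-3 mol (1:1 ratio)
[OCl^-] = 2.097 × 10^-3 / 0.009901 = 0.2118 mol/L

0.2118 mol/L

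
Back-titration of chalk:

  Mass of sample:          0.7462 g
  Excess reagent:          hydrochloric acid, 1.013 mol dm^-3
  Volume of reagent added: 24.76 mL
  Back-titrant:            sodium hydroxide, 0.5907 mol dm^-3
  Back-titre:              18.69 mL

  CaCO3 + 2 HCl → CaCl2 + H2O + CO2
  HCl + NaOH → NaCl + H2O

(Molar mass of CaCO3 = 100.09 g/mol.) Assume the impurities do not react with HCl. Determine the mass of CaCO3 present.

0.7027 g

n(HCl) added = 0.02476 × 1.013 = 0.02508 mol
n(NaOH) used in back-titration = 0.01869 × 0.5907 = 0.01104 mol
n(HCl) left over = 0.01104 mol (1:1 ratio)
n(HCl) consumed by analyte = 0.02508 − 0.01104 = 0.01404 mol
From the 1:2 ratio, n(CaCO3) = 1/2 × 0.01404 = 7.021 × 10^-3 mol
mass of CaCO3 = 7.021 × 10^-3 × 100.09 = 0.7027 g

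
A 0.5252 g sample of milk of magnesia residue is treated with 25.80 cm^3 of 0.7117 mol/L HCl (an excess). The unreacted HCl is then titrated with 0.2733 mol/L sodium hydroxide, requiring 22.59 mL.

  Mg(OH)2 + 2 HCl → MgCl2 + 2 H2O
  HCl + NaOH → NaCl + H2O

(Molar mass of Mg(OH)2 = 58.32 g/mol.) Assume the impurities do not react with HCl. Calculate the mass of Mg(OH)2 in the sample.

n(HCl) added = 0.02580 × 0.7117 = 0.01836 mol
n(NaOH) used in back-titration = 0.02259 × 0.2733 = 6.174 × 10^-3 mol
n(HCl) left over = 6.174 × 10^-3 mol (1:1 ratio)
n(HCl) consumed by analyte = 0.01836 − 6.174 × 10^-3 = 0.01219 mol
From the 1:2 ratio, n(Mg(OH)2) = 1/2 × 0.01219 = 6.094 × 10^-3 mol
mass of Mg(OH)2 = 6.094 × 10^-3 × 58.32 = 0.3554 g

0.3554 g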